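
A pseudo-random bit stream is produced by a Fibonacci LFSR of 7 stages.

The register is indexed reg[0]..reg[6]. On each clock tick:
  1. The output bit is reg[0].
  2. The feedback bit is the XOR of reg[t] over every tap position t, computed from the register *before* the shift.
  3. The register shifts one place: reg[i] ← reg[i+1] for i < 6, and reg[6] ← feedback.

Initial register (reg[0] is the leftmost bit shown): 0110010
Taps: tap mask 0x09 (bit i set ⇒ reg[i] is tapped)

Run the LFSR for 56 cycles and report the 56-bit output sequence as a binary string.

k : reg_k → out_k, fb_k
0: 0110010 → 0, fb=0
1: 1100100 → 1, fb=1
2: 1001001 → 1, fb=0
3: 0010010 → 0, fb=0
4: 0100100 → 0, fb=0
5: 1001000 → 1, fb=0
6: 0010000 → 0, fb=0
7: 0100000 → 0, fb=0
8: 1000000 → 1, fb=1
9: 0000001 → 0, fb=0
10: 0000010 → 0, fb=0
11: 0000100 → 0, fb=0
12: 0001000 → 0, fb=1
13: 0010001 → 0, fb=0
14: 0100010 → 0, fb=0
15: 1000100 → 1, fb=1
16: 0001001 → 0, fb=1
17: 0010011 → 0, fb=0
18: 0100110 → 0, fb=0
19: 1001100 → 1, fb=0
20: 0011000 → 0, fb=1
21: 0110001 → 0, fb=0
22: 1100010 → 1, fb=1
23: 1000101 → 1, fb=1
24: 0001011 → 0, fb=1
25: 0010111 → 0, fb=0
26: 0101110 → 0, fb=1
27: 1011101 → 1, fb=0
28: 0111010 → 0, fb=1
29: 1110101 → 1, fb=1
30: 1101011 → 1, fb=0
31: 1010110 → 1, fb=1
32: 0101101 → 0, fb=1
33: 1011011 → 1, fb=0
34: 0110110 → 0, fb=0
35: 1101100 → 1, fb=0
36: 1011000 → 1, fb=0
37: 0110000 → 0, fb=0
38: 1100000 → 1, fb=1
39: 1000001 → 1, fb=1
40: 0000011 → 0, fb=0
41: 0000110 → 0, fb=0
42: 0001100 → 0, fb=1
43: 0011001 → 0, fb=1
44: 0110011 → 0, fb=0
45: 1100110 → 1, fb=1
46: 1001101 → 1, fb=0
47: 0011010 → 0, fb=1
48: 0110101 → 0, fb=0
49: 1101010 → 1, fb=0
50: 1010100 → 1, fb=1
51: 0101001 → 0, fb=1
52: 1010011 → 1, fb=1
53: 0100111 → 0, fb=0
54: 1001110 → 1, fb=0
55: 0011100 → 0, fb=1

01100100100000010001001100010111010110110000011001101010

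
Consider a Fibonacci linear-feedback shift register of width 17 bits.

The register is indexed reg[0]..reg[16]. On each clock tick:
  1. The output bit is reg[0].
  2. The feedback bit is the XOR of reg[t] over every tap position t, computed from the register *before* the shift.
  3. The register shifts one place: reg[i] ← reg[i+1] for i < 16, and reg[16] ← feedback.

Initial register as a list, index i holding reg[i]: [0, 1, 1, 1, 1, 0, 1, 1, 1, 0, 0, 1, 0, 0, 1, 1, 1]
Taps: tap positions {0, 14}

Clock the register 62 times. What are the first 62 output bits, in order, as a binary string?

01111011100100111100010101100101010010111100101111011110001000

tick  register→output (feedback)
  0  01111011100100111→0 (1)
  1  11110111001001111→1 (0)
  2  11101110010011110→1 (0)
  3  11011100100111100→1 (0)
  4  10111001001111000→1 (1)
  5  01110010011110001→0 (0)
  6  11100100111100010→1 (1)
  7  11001001111000101→1 (0)
  8  10010011110001010→1 (1)
  9  00100111100010101→0 (1)
 10  01001111000101011→0 (0)
 11  10011110001010110→1 (0)
 12  00111100010101100→0 (1)
 13  01111000101011001→0 (0)
 14  11110001010110010→1 (1)
 15  11100010101100101→1 (0)
 16  11000101011001010→1 (1)
 17  10001010110010101→1 (0)
 18  00010101100101010→0 (0)
 19  00101011001010100→0 (1)
 20  01010110010101001→0 (0)
 21  10101100101010010→1 (1)
 22  01011001010100101→0 (1)
 23  10110010101001011→1 (1)
 24  01100101010010111→0 (1)
 25  11001010100101111→1 (0)
 26  10010101001011110→1 (0)
 27  00101010010111100→0 (1)
 28  01010100101111001→0 (0)
 29  10101001011110010→1 (1)
 30  01010010111100101→0 (1)
 31  10100101111001011→1 (1)
 32  01001011110010111→0 (1)
 33  10010111100101111→1 (0)
 34  00101111001011110→0 (1)
 35  01011110010111101→0 (1)
 36  10111100101111011→1 (1)
 37  01111001011110111→0 (1)
 38  11110010111101111→1 (0)
 39  11100101111011110→1 (0)
 40  11001011110111100→1 (0)
 41  10010111101111000→1 (1)
 42  00101111011110001→0 (0)
 43  01011110111100010→0 (0)
 44  10111101111000100→1 (0)
 45  01111011110001000→0 (0)
 46  11110111100010000→1 (1)
 47  11101111000100001→1 (1)
 48  11011110001000011→1 (1)
 49  10111100010000111→1 (0)
 50  01111000100001110→0 (1)
 51  11110001000011101→1 (0)
 52  11100010000111010→1 (1)
 53  11000100001110101→1 (0)
 54  10001000011101010→1 (1)
 55  00010000111010101→0 (1)
 56  00100001110101011→0 (0)
 57  01000011101010110→0 (1)
 58  10000111010101101→1 (0)
 59  00001110101011010→0 (0)
 60  00011101010110100→0 (1)
 61  00111010101101001→0 (0)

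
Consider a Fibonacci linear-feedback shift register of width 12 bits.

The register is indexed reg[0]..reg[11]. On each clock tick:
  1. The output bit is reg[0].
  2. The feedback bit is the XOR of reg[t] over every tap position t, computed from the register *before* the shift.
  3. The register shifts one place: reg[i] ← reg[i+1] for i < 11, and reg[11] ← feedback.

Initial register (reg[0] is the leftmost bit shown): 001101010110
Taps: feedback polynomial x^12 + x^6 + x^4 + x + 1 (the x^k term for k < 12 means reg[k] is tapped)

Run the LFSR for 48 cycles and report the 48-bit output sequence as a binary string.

step | reg (before) | out | fb
   0 | 001101010110 | 0 | 0
   1 | 011010101100 | 0 | 1
   2 | 110101011001 | 1 | 0
   3 | 101010110010 | 1 | 1
   4 | 010101100101 | 0 | 0
   5 | 101011001010 | 1 | 0
   6 | 010110010100 | 0 | 0
   7 | 101100101000 | 1 | 0
   8 | 011001010000 | 0 | 1
   9 | 110010100001 | 1 | 0
  10 | 100101000010 | 1 | 1
  11 | 001010000101 | 0 | 1
  12 | 010100001011 | 0 | 1
  13 | 101000010111 | 1 | 1
  14 | 010000101111 | 0 | 0
  15 | 100001011110 | 1 | 1
  16 | 000010111101 | 0 | 0
  17 | 000101111010 | 0 | 1
  18 | 001011110101 | 0 | 0
  19 | 010111101010 | 0 | 1
  20 | 101111010101 | 1 | 0
  21 | 011110101010 | 0 | 1
  22 | 111101010101 | 1 | 0
  23 | 111010101010 | 1 | 0
  24 | 110101010100 | 1 | 0
  25 | 101010101000 | 1 | 1
  26 | 010101010001 | 0 | 1
  27 | 101010100011 | 1 | 1
  28 | 010101000111 | 0 | 1
  29 | 101010001111 | 1 | 0
  30 | 010100011110 | 0 | 1
  31 | 101000111101 | 1 | 0
  32 | 010001111010 | 0 | 0
  33 | 100011110100 | 1 | 1
  34 | 000111101001 | 0 | 0
  35 | 001111010010 | 0 | 1
  36 | 011110100101 | 0 | 1
  37 | 111101001011 | 1 | 0
  38 | 111010010110 | 1 | 1
  39 | 110100101101 | 1 | 1
  40 | 101001011011 | 1 | 1
  41 | 010010110111 | 0 | 1
  42 | 100101101111 | 1 | 0
  43 | 001011011110 | 0 | 1
  44 | 010110111101 | 0 | 1
  45 | 101101111011 | 1 | 0
  46 | 011011110110 | 0 | 1
  47 | 110111101101 | 1 | 0

001101010110010100001011110101010100011110100101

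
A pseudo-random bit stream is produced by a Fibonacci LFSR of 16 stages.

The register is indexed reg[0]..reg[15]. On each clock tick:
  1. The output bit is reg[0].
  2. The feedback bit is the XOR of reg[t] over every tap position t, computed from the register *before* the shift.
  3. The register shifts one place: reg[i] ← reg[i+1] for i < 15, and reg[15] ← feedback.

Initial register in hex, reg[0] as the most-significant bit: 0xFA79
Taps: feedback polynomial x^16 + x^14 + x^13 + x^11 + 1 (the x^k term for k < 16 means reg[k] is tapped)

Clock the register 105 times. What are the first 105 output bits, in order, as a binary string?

step | reg (before) | out | fb
   0 | 1111101001111001 | 1 | 0
   1 | 1111010011110010 | 1 | 1
   2 | 1110100111100101 | 1 | 0
   3 | 1101001111001010 | 1 | 0
   4 | 1010011110010100 | 1 | 1
   5 | 0100111100101001 | 0 | 0
   6 | 1001111001010010 | 1 | 1
   7 | 0011110010100101 | 0 | 1
   8 | 0111100101001011 | 0 | 1
   9 | 1111001010010111 | 1 | 0
  10 | 1110010100101110 | 1 | 1
  11 | 1100101001011101 | 1 | 1
  12 | 1001010010111011 | 1 | 1
  13 | 0010100101110111 | 0 | 1
  14 | 0101001011101111 | 0 | 0
  15 | 1010010111011110 | 1 | 0
  16 | 0100101110111100 | 0 | 0
  17 | 1001011101111000 | 1 | 0
  18 | 0010111011110000 | 0 | 1
  19 | 0101110111100001 | 0 | 0
  20 | 1011101111000010 | 1 | 0
  21 | 0111011110000100 | 0 | 1
  22 | 1110111100001001 | 1 | 1
  23 | 1101111000010011 | 1 | 1
  24 | 1011110000100111 | 1 | 1
  25 | 0111100001001111 | 0 | 0
  26 | 1111000010011110 | 1 | 0
  27 | 1110000100111100 | 1 | 1
  28 | 1100001001111001 | 1 | 0
  29 | 1000010011110010 | 1 | 1
  30 | 0000100111100101 | 0 | 1
  31 | 0001001111001011 | 0 | 1
  32 | 0010011110010111 | 0 | 1
  33 | 0100111100101111 | 0 | 0
  34 | 1001111001011110 | 1 | 0
  35 | 0011110010111100 | 0 | 0
  36 | 0111100101111000 | 0 | 1
  37 | 1111001011110001 | 1 | 0
  38 | 1110010111100010 | 1 | 0
  39 | 1100101111000100 | 1 | 0
  40 | 1001011110001000 | 1 | 1
  41 | 0010111100010001 | 0 | 1
  42 | 0101111000100011 | 0 | 1
  43 | 1011110001000111 | 1 | 1
  44 | 0111100010001111 | 0 | 0
  45 | 1111000100011110 | 1 | 0
  46 | 1110001000111100 | 1 | 1
  47 | 1100010001111001 | 1 | 0
  48 | 1000100011110010 | 1 | 1
  49 | 0001000111100101 | 0 | 1
  50 | 0010001111001011 | 0 | 1
  51 | 0100011110010111 | 0 | 1
  52 | 1000111100101111 | 1 | 1
  53 | 0001111001011111 | 0 | 1
  54 | 0011110010111111 | 0 | 1
  55 | 0111100101111111 | 0 | 1
  56 | 1111001011111111 | 1 | 0
  57 | 1110010111111110 | 1 | 0
  58 | 1100101111111100 | 1 | 1
  59 | 1001011111111001 | 1 | 0
  60 | 0010111111110010 | 0 | 0
  61 | 0101111111100100 | 0 | 1
  62 | 1011111111001001 | 1 | 1
  63 | 0111111110010011 | 0 | 0
  64 | 1111111100100110 | 1 | 1
  65 | 1111111001001101 | 1 | 0
  66 | 1111110010011010 | 1 | 1
  67 | 1111100100110101 | 1 | 1
  68 | 1111001001101011 | 1 | 0
  69 | 1110010011010110 | 1 | 0
  70 | 1100100110101100 | 1 | 0
  71 | 1001001101011000 | 1 | 0
  72 | 0010011010110000 | 0 | 1
  73 | 0100110101100001 | 0 | 0
  74 | 1001101011000010 | 1 | 0
  75 | 0011010110000100 | 0 | 1
  76 | 0110101100001001 | 0 | 0
  77 | 1101011000010010 | 1 | 1
  78 | 1010110000100101 | 1 | 0
  79 | 0101100001001010 | 0 | 1
  80 | 1011000010010101 | 1 | 1
  81 | 0110000100101011 | 0 | 1
  82 | 1100001001010111 | 1 | 0
  83 | 1000010010101110 | 1 | 1
  84 | 0000100101011101 | 0 | 0
  85 | 0001001010111010 | 0 | 0
  86 | 0010010101110100 | 0 | 0
  87 | 0100101011101000 | 0 | 0
  88 | 1001010111010000 | 1 | 0
  89 | 0010101110100000 | 0 | 0
  90 | 0101011101000000 | 0 | 0
  91 | 1010111010000000 | 1 | 1
  92 | 0101110100000001 | 0 | 0
  93 | 1011101000000010 | 1 | 0
  94 | 0111010000000100 | 0 | 1
  95 | 1110100000001001 | 1 | 1
  96 | 1101000000010011 | 1 | 1
  97 | 1010000000100111 | 1 | 1
  98 | 0100000001001111 | 0 | 0
  99 | 1000000010011110 | 1 | 0
 100 | 0000000100111100 | 0 | 0
 101 | 0000001001111000 | 0 | 1
 102 | 0000010011110001 | 0 | 1
 103 | 0000100111100011 | 0 | 1
 104 | 0001001111000111 | 0 | 0

111110100111100101001011101111000010011110010111100010001111001011111111001001101011000010010101110100000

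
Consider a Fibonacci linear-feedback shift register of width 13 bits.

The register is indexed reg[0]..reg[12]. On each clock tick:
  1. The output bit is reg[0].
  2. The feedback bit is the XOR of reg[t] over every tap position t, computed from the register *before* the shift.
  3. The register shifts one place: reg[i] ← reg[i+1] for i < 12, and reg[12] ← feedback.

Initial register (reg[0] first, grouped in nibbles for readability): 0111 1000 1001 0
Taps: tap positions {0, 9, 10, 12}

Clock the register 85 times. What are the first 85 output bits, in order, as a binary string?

step | reg (before) | out | fb
   0 | 0111100010010 | 0 | 0
   1 | 1111000100100 | 1 | 0
   2 | 1110001001000 | 1 | 0
   3 | 1100010010000 | 1 | 1
   4 | 1000100100001 | 1 | 0
   5 | 0001001000010 | 0 | 0
   6 | 0010010000100 | 0 | 1
   7 | 0100100001001 | 0 | 0
   8 | 1001000010010 | 1 | 1
   9 | 0010000100101 | 0 | 0
  10 | 0100001001010 | 0 | 1
  11 | 1000010010101 | 1 | 1
  12 | 0000100101011 | 0 | 0
  13 | 0001001010110 | 0 | 1
  14 | 0010010101101 | 0 | 1
  15 | 0100101011011 | 0 | 0
  16 | 1001010110110 | 1 | 0
  17 | 0010101101100 | 0 | 0
  18 | 0101011011000 | 0 | 1
  19 | 1010110110001 | 1 | 0
  20 | 0101101100010 | 0 | 0
  21 | 1011011000100 | 1 | 0
  22 | 0110110001000 | 0 | 1
  23 | 1101100010001 | 1 | 0
  24 | 1011000100010 | 1 | 1
  25 | 0110001000101 | 0 | 0
  26 | 1100010001010 | 1 | 0
  27 | 1000100010100 | 1 | 0
  28 | 0001000101000 | 0 | 1
  29 | 0010001010001 | 0 | 1
  30 | 0100010100011 | 0 | 1
  31 | 1000101000111 | 1 | 1
  32 | 0001010001111 | 0 | 1
  33 | 0010100011111 | 0 | 1
  34 | 0101000111111 | 0 | 1
  35 | 1010001111111 | 1 | 0
  36 | 0100011111110 | 0 | 0
  37 | 1000111111100 | 1 | 1
  38 | 0001111111001 | 0 | 0
  39 | 0011111110010 | 0 | 0
  40 | 0111111100100 | 0 | 1
  41 | 1111111001001 | 1 | 1
  42 | 1111110010011 | 1 | 0
  43 | 1111100100110 | 1 | 0
  44 | 1111001001100 | 1 | 1
  45 | 1110010011001 | 1 | 1
  46 | 1100100110011 | 1 | 0
  47 | 1001001100110 | 1 | 0
  48 | 0010011001100 | 0 | 0
  49 | 0100110011000 | 0 | 1
  50 | 1001100110001 | 1 | 0
  51 | 0011001100010 | 0 | 0
  52 | 0110011000100 | 0 | 1
  53 | 1100110001001 | 1 | 1
  54 | 1001100010011 | 1 | 0
  55 | 0011000100110 | 0 | 1
  56 | 0110001001101 | 0 | 1
  57 | 1100010011011 | 1 | 1
  58 | 1000100110111 | 1 | 1
  59 | 0001001101111 | 0 | 1
  60 | 0010011011111 | 0 | 1
  61 | 0100110111111 | 0 | 1
  62 | 1001101111111 | 1 | 0
  63 | 0011011111110 | 0 | 0
  64 | 0110111111100 | 0 | 0
  65 | 1101111111000 | 1 | 0
  66 | 1011111110000 | 1 | 1
  67 | 0111111100001 | 0 | 1
  68 | 1111111000011 | 1 | 0
  69 | 1111110000110 | 1 | 0
  70 | 1111100001100 | 1 | 1
  71 | 1111000011001 | 1 | 1
  72 | 1110000110011 | 1 | 0
  73 | 1100001100110 | 1 | 0
  74 | 1000011001100 | 1 | 1
  75 | 0000110011001 | 0 | 0
  76 | 0001100110010 | 0 | 0
  77 | 0011001100100 | 0 | 1
  78 | 0110011001001 | 0 | 0
  79 | 1100110010010 | 1 | 1
  80 | 1001100100101 | 1 | 1
  81 | 0011001001011 | 0 | 0
  82 | 0110010010110 | 0 | 1
  83 | 1100100101101 | 1 | 0
  84 | 1001001011010 | 1 | 0

0111100010010000100101011011000100010100011111110010011001100010011011111110000110011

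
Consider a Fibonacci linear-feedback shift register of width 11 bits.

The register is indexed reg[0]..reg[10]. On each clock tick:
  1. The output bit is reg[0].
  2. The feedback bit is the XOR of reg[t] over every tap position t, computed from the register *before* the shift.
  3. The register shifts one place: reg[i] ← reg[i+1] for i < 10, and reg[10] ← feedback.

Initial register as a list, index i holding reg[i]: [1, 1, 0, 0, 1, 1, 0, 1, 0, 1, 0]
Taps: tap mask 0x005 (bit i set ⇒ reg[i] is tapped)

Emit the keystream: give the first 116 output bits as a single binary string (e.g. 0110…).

step | reg (before) | out | fb
   0 | 11001101010 | 1 | 1
   1 | 10011010101 | 1 | 1
   2 | 00110101011 | 0 | 1
   3 | 01101010111 | 0 | 1
   4 | 11010101111 | 1 | 1
   5 | 10101011111 | 1 | 0
   6 | 01010111110 | 0 | 0
   7 | 10101111100 | 1 | 0
   8 | 01011111000 | 0 | 0
   9 | 10111110000 | 1 | 0
  10 | 01111100000 | 0 | 1
  11 | 11111000001 | 1 | 0
  12 | 11110000010 | 1 | 0
  13 | 11100000100 | 1 | 0
  14 | 11000001000 | 1 | 1
  15 | 10000010001 | 1 | 1
  16 | 00000100011 | 0 | 0
  17 | 00001000110 | 0 | 0
  18 | 00010001100 | 0 | 0
  19 | 00100011000 | 0 | 1
  20 | 01000110001 | 0 | 0
  21 | 10001100010 | 1 | 1
  22 | 00011000101 | 0 | 0
  23 | 00110001010 | 0 | 1
  24 | 01100010101 | 0 | 1
  25 | 11000101011 | 1 | 1
  26 | 10001010111 | 1 | 1
  27 | 00010101111 | 0 | 0
  28 | 00101011110 | 0 | 1
  29 | 01010111101 | 0 | 0
  30 | 10101111010 | 1 | 0
  31 | 01011110100 | 0 | 0
  32 | 10111101000 | 1 | 0
  33 | 01111010000 | 0 | 1
  34 | 11110100001 | 1 | 0
  35 | 11101000010 | 1 | 0
  36 | 11010000100 | 1 | 1
  37 | 10100001001 | 1 | 0
  38 | 01000010010 | 0 | 0
  39 | 10000100100 | 1 | 1
  40 | 00001001001 | 0 | 0
  41 | 00010010010 | 0 | 0
  42 | 00100100100 | 0 | 1
  43 | 01001001001 | 0 | 0
  44 | 10010010010 | 1 | 1
  45 | 00100100101 | 0 | 1
  46 | 01001001011 | 0 | 0
  47 | 10010010110 | 1 | 1
  48 | 00100101101 | 0 | 1
  49 | 01001011011 | 0 | 0
  50 | 10010110110 | 1 | 1
  51 | 00101101101 | 0 | 1
  52 | 01011011011 | 0 | 0
  53 | 10110110110 | 1 | 0
  54 | 01101101100 | 0 | 1
  55 | 11011011001 | 1 | 1
  56 | 10110110011 | 1 | 0
  57 | 01101100110 | 0 | 1
  58 | 11011001101 | 1 | 1
  59 | 10110011011 | 1 | 0
  60 | 01100110110 | 0 | 1
  61 | 11001101101 | 1 | 1
  62 | 10011011011 | 1 | 1
  63 | 00110110111 | 0 | 1
  64 | 01101101111 | 0 | 1
  65 | 11011011111 | 1 | 1
  66 | 10110111111 | 1 | 0
  67 | 01101111110 | 0 | 1
  68 | 11011111101 | 1 | 1
  69 | 10111111011 | 1 | 0
  70 | 01111110110 | 0 | 1
  71 | 11111101101 | 1 | 0
  72 | 11111011010 | 1 | 0
  73 | 11110110100 | 1 | 0
  74 | 11101101000 | 1 | 0
  75 | 11011010000 | 1 | 1
  76 | 10110100001 | 1 | 0
  77 | 01101000010 | 0 | 1
  78 | 11010000101 | 1 | 1
  79 | 10100001011 | 1 | 0
  80 | 01000010110 | 0 | 0
  81 | 10000101100 | 1 | 1
  82 | 00001011001 | 0 | 0
  83 | 00010110010 | 0 | 0
  84 | 00101100100 | 0 | 1
  85 | 01011001001 | 0 | 0
  86 | 10110010010 | 1 | 0
  87 | 01100100100 | 0 | 1
  88 | 11001001001 | 1 | 1
  89 | 10010010011 | 1 | 1
  90 | 00100100111 | 0 | 1
  91 | 01001001111 | 0 | 0
  92 | 10010011110 | 1 | 1
  93 | 00100111101 | 0 | 1
  94 | 01001111011 | 0 | 0
  95 | 10011110110 | 1 | 1
  96 | 00111101101 | 0 | 1
  97 | 01111011011 | 0 | 1
  98 | 11110110111 | 1 | 0
  99 | 11101101110 | 1 | 0
 100 | 11011011100 | 1 | 1
 101 | 10110111001 | 1 | 0
 102 | 01101110010 | 0 | 1
 103 | 11011100101 | 1 | 1
 104 | 10111001011 | 1 | 0
 105 | 01110010110 | 0 | 1
 106 | 11100101101 | 1 | 0
 107 | 11001011010 | 1 | 1
 108 | 10010110101 | 1 | 1
 109 | 00101101011 | 0 | 1
 110 | 01011010111 | 0 | 0
 111 | 10110101110 | 1 | 0
 112 | 01101011100 | 0 | 1
 113 | 11010111001 | 1 | 1
 114 | 10101110011 | 1 | 0
 115 | 01011100110 | 0 | 0

11001101010111110000010001100010101111010000100100100101101101100110110111111011010000101100100100111101101110010110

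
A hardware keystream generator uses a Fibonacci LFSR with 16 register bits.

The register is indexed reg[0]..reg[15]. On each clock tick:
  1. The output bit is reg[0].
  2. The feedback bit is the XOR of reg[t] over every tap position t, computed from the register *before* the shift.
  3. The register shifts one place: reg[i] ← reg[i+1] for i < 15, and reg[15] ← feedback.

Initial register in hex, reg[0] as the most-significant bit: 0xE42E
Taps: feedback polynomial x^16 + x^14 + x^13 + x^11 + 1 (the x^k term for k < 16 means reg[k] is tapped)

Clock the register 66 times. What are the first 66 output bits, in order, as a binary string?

step | reg (before) | out | fb
   0 | 1110010000101110 | 1 | 1
   1 | 1100100001011101 | 1 | 1
   2 | 1001000010111011 | 1 | 1
   3 | 0010000101110111 | 0 | 1
   4 | 0100001011101111 | 0 | 0
   5 | 1000010111011110 | 1 | 0
   6 | 0000101110111100 | 0 | 0
   7 | 0001011101111000 | 0 | 1
   8 | 0010111011110001 | 0 | 1
   9 | 0101110111100011 | 0 | 1
  10 | 1011101111000111 | 1 | 1
  11 | 0111011110001111 | 0 | 0
  12 | 1110111100011110 | 1 | 0
  13 | 1101111000111100 | 1 | 1
  14 | 1011110001111001 | 1 | 0
  15 | 0111100011110010 | 0 | 0
  16 | 1111000111100100 | 1 | 0
  17 | 1110001111001000 | 1 | 1
  18 | 1100011110010001 | 1 | 0
  19 | 1000111100100010 | 1 | 0
  20 | 0001111001000100 | 0 | 1
  21 | 0011110010001001 | 0 | 0
  22 | 0111100100010010 | 0 | 0
  23 | 1111001000100100 | 1 | 0
  24 | 1110010001001000 | 1 | 1
  25 | 1100100010010001 | 1 | 0
  26 | 1001000100100010 | 1 | 0
  27 | 0010001001000100 | 0 | 1
  28 | 0100010010001001 | 0 | 0
  29 | 1000100100010010 | 1 | 1
  30 | 0001001000100101 | 0 | 1
  31 | 0010010001001011 | 0 | 1
  32 | 0100100010010111 | 0 | 1
  33 | 1001000100101111 | 1 | 1
  34 | 0010001001011111 | 0 | 1
  35 | 0100010010111111 | 0 | 1
  36 | 1000100101111111 | 1 | 0
  37 | 0001001011111110 | 0 | 1
  38 | 0010010111111101 | 0 | 0
  39 | 0100101111111010 | 0 | 0
  40 | 1001011111110100 | 1 | 1
  41 | 0010111111101001 | 0 | 0
  42 | 0101111111010010 | 0 | 0
  43 | 1011111110100100 | 1 | 0
  44 | 0111111101001000 | 0 | 0
  45 | 1111111010010000 | 1 | 0
  46 | 1111110100100000 | 1 | 1
  47 | 1111101001000001 | 1 | 1
  48 | 1111010010000011 | 1 | 0
  49 | 1110100100000110 | 1 | 1
  50 | 1101001000001101 | 1 | 0
  51 | 1010010000011010 | 1 | 1
  52 | 0100100000110101 | 0 | 0
  53 | 1001000001101010 | 1 | 0
  54 | 0010000011010100 | 0 | 0
  55 | 0100000110101000 | 0 | 0
  56 | 1000001101010000 | 1 | 0
  57 | 0000011010100000 | 0 | 0
  58 | 0000110101000000 | 0 | 0
  59 | 0001101010000000 | 0 | 0
  60 | 0011010100000000 | 0 | 0
  61 | 0110101000000000 | 0 | 0
  62 | 1101010000000000 | 1 | 1
  63 | 1010100000000001 | 1 | 1
  64 | 0101000000000011 | 0 | 1
  65 | 1010000000000111 | 1 | 1

111001000010111011110001111001000100100010010111111101001000001101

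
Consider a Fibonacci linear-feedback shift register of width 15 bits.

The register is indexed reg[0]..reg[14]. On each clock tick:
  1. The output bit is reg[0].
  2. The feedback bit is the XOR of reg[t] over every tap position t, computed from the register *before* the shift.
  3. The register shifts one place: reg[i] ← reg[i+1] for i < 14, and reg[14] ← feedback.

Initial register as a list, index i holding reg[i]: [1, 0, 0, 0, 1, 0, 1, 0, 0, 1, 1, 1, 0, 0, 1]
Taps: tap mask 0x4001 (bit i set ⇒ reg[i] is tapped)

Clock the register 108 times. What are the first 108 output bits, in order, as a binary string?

step | reg (before) | out | fb
   0 | 100010100111001 | 1 | 0
   1 | 000101001110010 | 0 | 0
   2 | 001010011100100 | 0 | 0
   3 | 010100111001000 | 0 | 0
   4 | 101001110010000 | 1 | 1
   5 | 010011100100001 | 0 | 1
   6 | 100111001000011 | 1 | 0
   7 | 001110010000110 | 0 | 0
   8 | 011100100001100 | 0 | 0
   9 | 111001000011000 | 1 | 1
  10 | 110010000110001 | 1 | 0
  11 | 100100001100010 | 1 | 1
  12 | 001000011000101 | 0 | 1
  13 | 010000110001011 | 0 | 1
  14 | 100001100010111 | 1 | 0
  15 | 000011000101110 | 0 | 0
  16 | 000110001011100 | 0 | 0
  17 | 001100010111000 | 0 | 0
  18 | 011000101110000 | 0 | 0
  19 | 110001011100000 | 1 | 1
  20 | 100010111000001 | 1 | 0
  21 | 000101110000010 | 0 | 0
  22 | 001011100000100 | 0 | 0
  23 | 010111000001000 | 0 | 0
  24 | 101110000010000 | 1 | 1
  25 | 011100000100001 | 0 | 1
  26 | 111000001000011 | 1 | 0
  27 | 110000010000110 | 1 | 1
  28 | 100000100001101 | 1 | 0
  29 | 000001000011010 | 0 | 0
  30 | 000010000110100 | 0 | 0
  31 | 000100001101000 | 0 | 0
  32 | 001000011010000 | 0 | 0
  33 | 010000110100000 | 0 | 0
  34 | 100001101000000 | 1 | 1
  35 | 000011010000001 | 0 | 1
  36 | 000110100000011 | 0 | 1
  37 | 001101000000111 | 0 | 1
  38 | 011010000001111 | 0 | 1
  39 | 110100000011111 | 1 | 0
  40 | 101000000111110 | 1 | 1
  41 | 010000001111101 | 0 | 1
  42 | 100000011111011 | 1 | 0
  43 | 000000111110110 | 0 | 0
  44 | 000001111101100 | 0 | 0
  45 | 000011111011000 | 0 | 0
  46 | 000111110110000 | 0 | 0
  47 | 001111101100000 | 0 | 0
  48 | 011111011000000 | 0 | 0
  49 | 111110110000000 | 1 | 1
  50 | 111101100000001 | 1 | 0
  51 | 111011000000010 | 1 | 1
  52 | 110110000000101 | 1 | 0
  53 | 101100000001010 | 1 | 1
  54 | 011000000010101 | 0 | 1
  55 | 110000000101011 | 1 | 0
  56 | 100000001010110 | 1 | 1
  57 | 000000010101101 | 0 | 1
  58 | 000000101011011 | 0 | 1
  59 | 000001010110111 | 0 | 1
  60 | 000010101101111 | 0 | 1
  61 | 000101011011111 | 0 | 1
  62 | 001010110111111 | 0 | 1
  63 | 010101101111111 | 0 | 1
  64 | 101011011111111 | 1 | 0
  65 | 010110111111110 | 0 | 0
  66 | 101101111111100 | 1 | 1
  67 | 011011111111001 | 0 | 1
  68 | 110111111110011 | 1 | 0
  69 | 101111111100110 | 1 | 1
  70 | 011111111001101 | 0 | 1
  71 | 111111110011011 | 1 | 0
  72 | 111111100110110 | 1 | 1
  73 | 111111001101101 | 1 | 0
  74 | 111110011011010 | 1 | 1
  75 | 111100110110101 | 1 | 0
  76 | 111001101101010 | 1 | 1
  77 | 110011011010101 | 1 | 0
  78 | 100110110101010 | 1 | 1
  79 | 001101101010101 | 0 | 1
  80 | 011011010101011 | 0 | 1
  81 | 110110101010111 | 1 | 0
  82 | 101101010101110 | 1 | 1
  83 | 011010101011101 | 0 | 1
  84 | 110101010111011 | 1 | 0
  85 | 101010101110110 | 1 | 1
  86 | 010101011101101 | 0 | 1
  87 | 101010111011011 | 1 | 0
  88 | 010101110110110 | 0 | 0
  89 | 101011101101100 | 1 | 1
  90 | 010111011011001 | 0 | 1
  91 | 101110110110011 | 1 | 0
  92 | 011101101100110 | 0 | 0
  93 | 111011011001100 | 1 | 1
  94 | 110110110011001 | 1 | 0
  95 | 101101100110010 | 1 | 1
  96 | 011011001100101 | 0 | 1
  97 | 110110011001011 | 1 | 0
  98 | 101100110010110 | 1 | 1
  99 | 011001100101101 | 0 | 1
 100 | 110011001011011 | 1 | 0
 101 | 100110010110110 | 1 | 1
 102 | 001100101101101 | 0 | 1
 103 | 011001011011011 | 0 | 1
 104 | 110010110110111 | 1 | 0
 105 | 100101101101110 | 1 | 1
 106 | 001011011011101 | 0 | 1
 107 | 010110110111011 | 0 | 1

100010100111001000011000101110000010000110100000011111011000000010101101111111100110110101010111011011001100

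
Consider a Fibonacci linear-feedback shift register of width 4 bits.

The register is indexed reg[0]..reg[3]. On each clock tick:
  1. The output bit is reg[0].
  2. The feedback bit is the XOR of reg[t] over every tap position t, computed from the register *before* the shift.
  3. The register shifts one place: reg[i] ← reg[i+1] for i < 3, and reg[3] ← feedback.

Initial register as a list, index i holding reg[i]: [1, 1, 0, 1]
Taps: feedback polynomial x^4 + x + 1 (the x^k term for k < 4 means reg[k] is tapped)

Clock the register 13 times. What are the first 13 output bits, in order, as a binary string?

k : reg_k → out_k, fb_k
0: 1101 → 1, fb=0
1: 1010 → 1, fb=1
2: 0101 → 0, fb=1
3: 1011 → 1, fb=1
4: 0111 → 0, fb=1
5: 1111 → 1, fb=0
6: 1110 → 1, fb=0
7: 1100 → 1, fb=0
8: 1000 → 1, fb=1
9: 0001 → 0, fb=0
10: 0010 → 0, fb=0
11: 0100 → 0, fb=1
12: 1001 → 1, fb=1

1101011110001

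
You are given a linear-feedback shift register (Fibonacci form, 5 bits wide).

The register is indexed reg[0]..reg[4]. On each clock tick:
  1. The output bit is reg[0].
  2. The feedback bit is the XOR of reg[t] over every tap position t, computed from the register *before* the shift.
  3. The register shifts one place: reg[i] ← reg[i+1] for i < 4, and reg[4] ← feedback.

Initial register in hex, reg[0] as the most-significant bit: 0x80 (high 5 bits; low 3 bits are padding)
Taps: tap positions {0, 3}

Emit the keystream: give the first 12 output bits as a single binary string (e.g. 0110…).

100001010111

step | reg (before) | out | fb
   0 | 10000 | 1 | 1
   1 | 00001 | 0 | 0
   2 | 00010 | 0 | 1
   3 | 00101 | 0 | 0
   4 | 01010 | 0 | 1
   5 | 10101 | 1 | 1
   6 | 01011 | 0 | 1
   7 | 10111 | 1 | 0
   8 | 01110 | 0 | 1
   9 | 11101 | 1 | 1
  10 | 11011 | 1 | 0
  11 | 10110 | 1 | 0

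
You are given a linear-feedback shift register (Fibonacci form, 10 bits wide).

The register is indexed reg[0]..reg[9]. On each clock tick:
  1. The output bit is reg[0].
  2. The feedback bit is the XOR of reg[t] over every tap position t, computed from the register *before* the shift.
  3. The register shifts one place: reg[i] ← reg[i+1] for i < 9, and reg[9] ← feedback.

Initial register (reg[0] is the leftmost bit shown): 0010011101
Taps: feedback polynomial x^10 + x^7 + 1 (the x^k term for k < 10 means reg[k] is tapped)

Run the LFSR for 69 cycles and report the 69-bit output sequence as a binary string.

001001110110010101110111101010001111010010101000001011111111010101010

step | reg (before) | out | fb
   0 | 0010011101 | 0 | 1
   1 | 0100111011 | 0 | 0
   2 | 1001110110 | 1 | 0
   3 | 0011101100 | 0 | 1
   4 | 0111011001 | 0 | 0
   5 | 1110110010 | 1 | 1
   6 | 1101100101 | 1 | 0
   7 | 1011001010 | 1 | 1
   8 | 0110010101 | 0 | 1
   9 | 1100101011 | 1 | 1
  10 | 1001010111 | 1 | 0
  11 | 0010101110 | 0 | 1
  12 | 0101011101 | 0 | 1
  13 | 1010111011 | 1 | 1
  14 | 0101110111 | 0 | 1
  15 | 1011101111 | 1 | 0
  16 | 0111011110 | 0 | 1
  17 | 1110111101 | 1 | 0
  18 | 1101111010 | 1 | 1
  19 | 1011110101 | 1 | 0
  20 | 0111101010 | 0 | 0
  21 | 1111010100 | 1 | 0
  22 | 1110101000 | 1 | 1
  23 | 1101010001 | 1 | 1
  24 | 1010100011 | 1 | 1
  25 | 0101000111 | 0 | 1
  26 | 1010001111 | 1 | 0
  27 | 0100011110 | 0 | 1
  28 | 1000111101 | 1 | 0
  29 | 0001111010 | 0 | 0
  30 | 0011110100 | 0 | 1
  31 | 0111101001 | 0 | 0
  32 | 1111010010 | 1 | 1
  33 | 1110100101 | 1 | 0
  34 | 1101001010 | 1 | 1
  35 | 1010010101 | 1 | 0
  36 | 0100101010 | 0 | 0
  37 | 1001010100 | 1 | 0
  38 | 0010101000 | 0 | 0
  39 | 0101010000 | 0 | 0
  40 | 1010100000 | 1 | 1
  41 | 0101000001 | 0 | 0
  42 | 1010000010 | 1 | 1
  43 | 0100000101 | 0 | 1
  44 | 1000001011 | 1 | 1
  45 | 0000010111 | 0 | 1
  46 | 0000101111 | 0 | 1
  47 | 0001011111 | 0 | 1
  48 | 0010111111 | 0 | 1
  49 | 0101111111 | 0 | 1
  50 | 1011111111 | 1 | 0
  51 | 0111111110 | 0 | 1
  52 | 1111111101 | 1 | 0
  53 | 1111111010 | 1 | 1
  54 | 1111110101 | 1 | 0
  55 | 1111101010 | 1 | 1
  56 | 1111010101 | 1 | 0
  57 | 1110101010 | 1 | 1
  58 | 1101010101 | 1 | 0
  59 | 1010101010 | 1 | 1
  60 | 0101010101 | 0 | 1
  61 | 1010101011 | 1 | 1
  62 | 0101010111 | 0 | 1
  63 | 1010101111 | 1 | 0
  64 | 0101011110 | 0 | 1
  65 | 1010111101 | 1 | 0
  66 | 0101111010 | 0 | 0
  67 | 1011110100 | 1 | 0
  68 | 0111101000 | 0 | 0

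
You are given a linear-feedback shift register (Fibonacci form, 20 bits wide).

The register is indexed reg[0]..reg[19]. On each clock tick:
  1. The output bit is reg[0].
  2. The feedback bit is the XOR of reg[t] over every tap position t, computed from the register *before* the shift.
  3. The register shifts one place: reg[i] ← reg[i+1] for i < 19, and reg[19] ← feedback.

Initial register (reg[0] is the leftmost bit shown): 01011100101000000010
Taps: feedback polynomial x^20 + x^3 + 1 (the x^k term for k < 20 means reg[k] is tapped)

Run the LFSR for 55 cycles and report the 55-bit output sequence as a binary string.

0101110010100000001010111001101000010111011101001010101

tick  register→output (feedback)
  0  01011100101000000010→0 (1)
  1  10111001010000000101→1 (0)
  2  01110010100000001010→0 (1)
  3  11100101000000010101→1 (1)
  4  11001010000000101011→1 (1)
  5  10010100000001010111→1 (0)
  6  00101000000010101110→0 (0)
  7  01010000000101011100→0 (1)
  8  10100000001010111001→1 (1)
  9  01000000010101110011→0 (0)
 10  10000000101011100110→1 (1)
 11  00000001010111001101→0 (0)
 12  00000010101110011010→0 (0)
 13  00000101011100110100→0 (0)
 14  00001010111001101000→0 (0)
 15  00010101110011010000→0 (1)
 16  00101011100110100001→0 (0)
 17  01010111001101000010→0 (1)
 18  10101110011010000101→1 (1)
 19  01011100110100001011→0 (1)
 20  10111001101000010111→1 (0)
 21  01110011010000101110→0 (1)
 22  11100110100001011101→1 (1)
 23  11001101000010111011→1 (1)
 24  10011010000101110111→1 (0)
 25  00110100001011101110→0 (1)
 26  01101000010111011101→0 (0)
 27  11010000101110111010→1 (0)
 28  10100001011101110100→1 (1)
 29  01000010111011101001→0 (0)
 30  10000101110111010010→1 (1)
 31  00001011101110100101→0 (0)
 32  00010111011101001010→0 (1)
 33  00101110111010010101→0 (0)
 34  01011101110100101010→0 (1)
 35  10111011101001010101→1 (0)
 36  01110111010010101010→0 (1)
 37  11101110100101010101→1 (1)
 38  11011101001010101011→1 (0)
 39  10111010010101010110→1 (0)
 40  01110100101010101100→0 (1)
 41  11101001010101011001→1 (1)
 42  11010010101010110011→1 (0)
 43  10100101010101100110→1 (1)
 44  01001010101011001101→0 (0)
 45  10010101010110011010→1 (0)
 46  00101010101100110100→0 (0)
 47  01010101011001101000→0 (1)
 48  10101010110011010001→1 (1)
 49  01010101100110100011→0 (1)
 50  10101011001101000111→1 (1)
 51  01010110011010001111→0 (1)
 52  10101100110100011111→1 (1)
 53  01011001101000111111→0 (1)
 54  10110011010001111111→1 (0)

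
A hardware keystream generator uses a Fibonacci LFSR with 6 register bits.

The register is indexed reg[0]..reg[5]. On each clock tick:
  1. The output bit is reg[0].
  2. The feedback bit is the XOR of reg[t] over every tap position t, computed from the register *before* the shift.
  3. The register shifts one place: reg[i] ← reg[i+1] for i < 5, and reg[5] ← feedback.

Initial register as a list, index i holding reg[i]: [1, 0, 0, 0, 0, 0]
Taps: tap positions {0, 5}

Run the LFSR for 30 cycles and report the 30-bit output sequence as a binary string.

100000111111010101100110111011

step | reg (before) | out | fb
   0 | 100000 | 1 | 1
   1 | 000001 | 0 | 1
   2 | 000011 | 0 | 1
   3 | 000111 | 0 | 1
   4 | 001111 | 0 | 1
   5 | 011111 | 0 | 1
   6 | 111111 | 1 | 0
   7 | 111110 | 1 | 1
   8 | 111101 | 1 | 0
   9 | 111010 | 1 | 1
  10 | 110101 | 1 | 0
  11 | 101010 | 1 | 1
  12 | 010101 | 0 | 1
  13 | 101011 | 1 | 0
  14 | 010110 | 0 | 0
  15 | 101100 | 1 | 1
  16 | 011001 | 0 | 1
  17 | 110011 | 1 | 0
  18 | 100110 | 1 | 1
  19 | 001101 | 0 | 1
  20 | 011011 | 0 | 1
  21 | 110111 | 1 | 0
  22 | 101110 | 1 | 1
  23 | 011101 | 0 | 1
  24 | 111011 | 1 | 0
  25 | 110110 | 1 | 1
  26 | 101101 | 1 | 0
  27 | 011010 | 0 | 0
  28 | 110100 | 1 | 1
  29 | 101001 | 1 | 0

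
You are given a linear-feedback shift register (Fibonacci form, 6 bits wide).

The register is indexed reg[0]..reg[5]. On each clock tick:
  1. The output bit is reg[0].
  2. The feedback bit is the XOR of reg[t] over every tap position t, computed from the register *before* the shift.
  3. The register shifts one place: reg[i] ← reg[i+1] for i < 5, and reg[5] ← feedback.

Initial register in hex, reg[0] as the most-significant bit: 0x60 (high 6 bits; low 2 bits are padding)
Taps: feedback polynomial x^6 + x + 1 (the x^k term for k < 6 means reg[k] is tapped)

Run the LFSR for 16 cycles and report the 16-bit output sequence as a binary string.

k : reg_k → out_k, fb_k
0: 011000 → 0, fb=1
1: 110001 → 1, fb=0
2: 100010 → 1, fb=1
3: 000101 → 0, fb=0
4: 001010 → 0, fb=0
5: 010100 → 0, fb=1
6: 101001 → 1, fb=1
7: 010011 → 0, fb=1
8: 100111 → 1, fb=1
9: 001111 → 0, fb=0
10: 011110 → 0, fb=1
11: 111101 → 1, fb=0
12: 111010 → 1, fb=0
13: 110100 → 1, fb=0
14: 101000 → 1, fb=1
15: 010001 → 0, fb=1

0110001010011110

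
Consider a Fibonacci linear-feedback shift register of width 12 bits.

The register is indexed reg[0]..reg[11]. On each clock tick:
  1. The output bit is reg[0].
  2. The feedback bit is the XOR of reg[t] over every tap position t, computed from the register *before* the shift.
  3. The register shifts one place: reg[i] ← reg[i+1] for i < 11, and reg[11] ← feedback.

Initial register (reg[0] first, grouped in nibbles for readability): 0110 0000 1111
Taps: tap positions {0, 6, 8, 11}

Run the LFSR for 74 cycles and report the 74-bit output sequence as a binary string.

01100000111100110101101010100110011001101110001010001000111110001011101101

tick  register→output (feedback)
  0  011000001111→0 (0)
  1  110000011110→1 (0)
  2  100000111100→1 (1)
  3  000001111001→0 (1)
  4  000011110011→0 (0)
  5  000111100110→0 (1)
  6  001111001101→0 (0)
  7  011110011010→0 (1)
  8  111100110101→1 (1)
  9  111001101011→1 (0)
 10  110011010110→1 (1)
 11  100110101101→1 (0)
 12  001101011010→0 (1)
 13  011010110101→0 (0)
 14  110101101010→1 (1)
 15  101011010101→1 (0)
 16  010110101010→0 (0)
 17  101101010100→1 (1)
 18  011010101001→0 (1)
 19  110101010011→1 (0)
 20  101010100110→1 (0)
 21  010101001100→0 (1)
 22  101010011001→1 (1)
 23  010100110011→0 (0)
 24  101001100110→1 (0)
 25  010011001100→0 (1)
 26  100110011001→1 (1)
 27  001100110011→0 (0)
 28  011001100110→0 (1)
 29  110011001101→1 (1)
 30  100110011011→1 (1)
 31  001100110111→0 (0)
 32  011001101110→0 (0)
 33  110011011100→1 (0)
 34  100110111000→1 (1)
 35  001101110001→0 (0)
 36  011011100010→0 (1)
 37  110111000101→1 (0)
 38  101110001010→1 (0)
 39  011100010100→0 (0)
 40  111000101000→1 (1)
 41  110001010001→1 (0)
 42  100010100010→1 (0)
 43  000101000100→0 (0)
 44  001010001000→0 (1)
 45  010100010001→0 (1)
 46  101000100011→1 (1)
 47  010001000111→0 (1)
 48  100010001111→1 (1)
 49  000100011111→0 (0)
 50  001000111110→0 (0)
 51  010001111100→0 (0)
 52  100011111000→1 (1)
 53  000111110001→0 (0)
 54  001111100010→0 (1)
 55  011111000101→0 (1)
 56  111110001011→1 (1)
 57  111100010111→1 (0)
 58  111000101110→1 (1)
 59  110001011101→1 (1)
 60  100010111011→1 (0)
 61  000101110110→0 (1)
 62  001011101101→0 (1)
 63  010111011011→0 (0)
 64  101110110110→1 (0)
 65  011101101100→0 (0)
 66  111011011000→1 (0)
 67  110110110000→1 (0)
 68  101101100000→1 (0)
 69  011011000000→0 (0)
 70  110110000000→1 (1)
 71  101100000001→1 (0)
 72  011000000010→0 (0)
 73  110000000100→1 (1)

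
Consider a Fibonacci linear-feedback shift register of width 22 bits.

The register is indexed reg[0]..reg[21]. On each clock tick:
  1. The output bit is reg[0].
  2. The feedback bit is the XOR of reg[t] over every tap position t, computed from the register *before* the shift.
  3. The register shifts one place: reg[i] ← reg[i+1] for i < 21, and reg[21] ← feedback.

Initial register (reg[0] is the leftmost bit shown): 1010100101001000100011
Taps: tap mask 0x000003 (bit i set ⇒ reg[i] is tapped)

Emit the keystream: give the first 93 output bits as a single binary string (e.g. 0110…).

101010010100100010001111111011110110011001000000110001101010101100000101001011111111010000111

step | reg (before) | out | fb
   0 | 1010100101001000100011 | 1 | 1
   1 | 0101001010010001000111 | 0 | 1
   2 | 1010010100100010001111 | 1 | 1
   3 | 0100101001000100011111 | 0 | 1
   4 | 1001010010001000111111 | 1 | 1
   5 | 0010100100010001111111 | 0 | 0
   6 | 0101001000100011111110 | 0 | 1
   7 | 1010010001000111111101 | 1 | 1
   8 | 0100100010001111111011 | 0 | 1
   9 | 1001000100011111110111 | 1 | 1
  10 | 0010001000111111101111 | 0 | 0
  11 | 0100010001111111011110 | 0 | 1
  12 | 1000100011111110111101 | 1 | 1
  13 | 0001000111111101111011 | 0 | 0
  14 | 0010001111111011110110 | 0 | 0
  15 | 0100011111110111101100 | 0 | 1
  16 | 1000111111101111011001 | 1 | 1
  17 | 0001111111011110110011 | 0 | 0
  18 | 0011111110111101100110 | 0 | 0
  19 | 0111111101111011001100 | 0 | 1
  20 | 1111111011110110011001 | 1 | 0
  21 | 1111110111101100110010 | 1 | 0
  22 | 1111101111011001100100 | 1 | 0
  23 | 1111011110110011001000 | 1 | 0
  24 | 1110111101100110010000 | 1 | 0
  25 | 1101111011001100100000 | 1 | 0
  26 | 1011110110011001000000 | 1 | 1
  27 | 0111101100110010000001 | 0 | 1
  28 | 1111011001100100000011 | 1 | 0
  29 | 1110110011001000000110 | 1 | 0
  30 | 1101100110010000001100 | 1 | 0
  31 | 1011001100100000011000 | 1 | 1
  32 | 0110011001000000110001 | 0 | 1
  33 | 1100110010000001100011 | 1 | 0
  34 | 1001100100000011000110 | 1 | 1
  35 | 0011001000000110001101 | 0 | 0
  36 | 0110010000001100011010 | 0 | 1
  37 | 1100100000011000110101 | 1 | 0
  38 | 1001000000110001101010 | 1 | 1
  39 | 0010000001100011010101 | 0 | 0
  40 | 0100000011000110101010 | 0 | 1
  41 | 1000000110001101010101 | 1 | 1
  42 | 0000001100011010101011 | 0 | 0
  43 | 0000011000110101010110 | 0 | 0
  44 | 0000110001101010101100 | 0 | 0
  45 | 0001100011010101011000 | 0 | 0
  46 | 0011000110101010110000 | 0 | 0
  47 | 0110001101010101100000 | 0 | 1
  48 | 1100011010101011000001 | 1 | 0
  49 | 1000110101010110000010 | 1 | 1
  50 | 0001101010101100000101 | 0 | 0
  51 | 0011010101011000001010 | 0 | 0
  52 | 0110101010110000010100 | 0 | 1
  53 | 1101010101100000101001 | 1 | 0
  54 | 1010101011000001010010 | 1 | 1
  55 | 0101010110000010100101 | 0 | 1
  56 | 1010101100000101001011 | 1 | 1
  57 | 0101011000001010010111 | 0 | 1
  58 | 1010110000010100101111 | 1 | 1
  59 | 0101100000101001011111 | 0 | 1
  60 | 1011000001010010111111 | 1 | 1
  61 | 0110000010100101111111 | 0 | 1
  62 | 1100000101001011111111 | 1 | 0
  63 | 1000001010010111111110 | 1 | 1
  64 | 0000010100101111111101 | 0 | 0
  65 | 0000101001011111111010 | 0 | 0
  66 | 0001010010111111110100 | 0 | 0
  67 | 0010100101111111101000 | 0 | 0
  68 | 0101001011111111010000 | 0 | 1
  69 | 1010010111111110100001 | 1 | 1
  70 | 0100101111111101000011 | 0 | 1
  71 | 1001011111111010000111 | 1 | 1
  72 | 0010111111110100001111 | 0 | 0
  73 | 0101111111101000011110 | 0 | 1
  74 | 1011111111010000111101 | 1 | 1
  75 | 0111111110100001111011 | 0 | 1
  76 | 1111111101000011110111 | 1 | 0
  77 | 1111111010000111101110 | 1 | 0
  78 | 1111110100001111011100 | 1 | 0
  79 | 1111101000011110111000 | 1 | 0
  80 | 1111010000111101110000 | 1 | 0
  81 | 1110100001111011100000 | 1 | 0
  82 | 1101000011110111000000 | 1 | 0
  83 | 1010000111101110000000 | 1 | 1
  84 | 0100001111011100000001 | 0 | 1
  85 | 1000011110111000000011 | 1 | 1
  86 | 0000111101110000000111 | 0 | 0
  87 | 0001111011100000001110 | 0 | 0
  88 | 0011110111000000011100 | 0 | 0
  89 | 0111101110000000111000 | 0 | 1
  90 | 1111011100000001110001 | 1 | 0
  91 | 1110111000000011100010 | 1 | 0
  92 | 1101110000000111000100 | 1 | 0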